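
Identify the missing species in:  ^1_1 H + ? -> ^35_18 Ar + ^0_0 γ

Conserve mass number: 1 + A = 35 + 0, so A = 34.
Conserve atomic number: 1 + Z = 18 + 0, so Z = 17.
Z = 17 is chlorine, so the species is ^34_17 Cl.

Cl-34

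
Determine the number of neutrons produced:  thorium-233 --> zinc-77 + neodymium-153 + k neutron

Conserve mass number: 233 = 77 + 153 + k, so k = 233 − 230 = 3.
Check atomic number: 90 = 30 + 60 + 0 = 90. ✓

3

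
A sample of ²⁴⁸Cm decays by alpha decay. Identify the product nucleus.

Alpha decay: mass number changes by -4, atomic number by -2.
A: 248 − 4 = 244; Z: 96 − 2 = 94.
Z = 94 is plutonium, so the daughter is ²⁴⁴Pu.

Pu-244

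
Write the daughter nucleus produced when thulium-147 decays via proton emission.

Er-146

Proton emission: mass number changes by -1, atomic number by -1.
A: 147 − 1 = 146; Z: 69 − 1 = 68.
Z = 68 is erbium, so the daughter is erbium-146.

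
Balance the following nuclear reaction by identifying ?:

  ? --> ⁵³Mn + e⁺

Fe-53

Conserve mass number: A = 53 + 0, so A = 53.
Conserve atomic number: Z = 25 + 1, so Z = 26.
Z = 26 is iron, so the species is ⁵³Fe.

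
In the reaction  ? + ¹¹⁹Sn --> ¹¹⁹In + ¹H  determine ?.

Conserve mass number: A + 119 = 119 + 1, so A = 1.
Conserve atomic number: Z + 50 = 49 + 1, so Z = 0.
A = 1 and Z = 0 is ¹n — a neutron.

neutron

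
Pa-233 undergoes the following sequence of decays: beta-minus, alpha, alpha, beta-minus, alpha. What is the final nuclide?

Start: (A, Z) = (233, 91).
After β⁻: (233, 92).
After α: (229, 90).
After α: (225, 88).
After β⁻: (225, 89).
After α: (221, 87).
Z = 87 is francium.

Fr-221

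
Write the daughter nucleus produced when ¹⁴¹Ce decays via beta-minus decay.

Beta-minus decay: mass number changes by +0, atomic number by +1.
A: 141 = 141; Z: 58 + 1 = 59.
Z = 59 is praseodymium, so the daughter is ¹⁴¹Pr.

Pr-141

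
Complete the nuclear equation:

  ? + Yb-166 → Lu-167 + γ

Conserve mass number: A + 166 = 167 + 0, so A = 1.
Conserve atomic number: Z + 70 = 71 + 0, so Z = 1.
A = 1 and Z = 1 is H-1 — a proton.

proton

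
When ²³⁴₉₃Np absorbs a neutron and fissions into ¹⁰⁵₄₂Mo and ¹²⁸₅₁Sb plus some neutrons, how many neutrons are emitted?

Conserve mass number: 235 = 105 + 128 + k, so k = 235 − 233 = 2.
Check atomic number: 93 = 42 + 51 + 0 = 93. ✓

2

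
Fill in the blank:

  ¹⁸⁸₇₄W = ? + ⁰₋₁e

Conserve mass number: 188 = A + 0, so A = 188.
Conserve atomic number: 74 = Z − 1, so Z = 75.
Z = 75 is rhenium, so the species is ¹⁸⁸₇₅Re.

Re-188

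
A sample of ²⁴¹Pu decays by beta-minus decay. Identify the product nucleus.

Am-241

Beta-minus decay: mass number changes by +0, atomic number by +1.
A: 241 = 241; Z: 94 + 1 = 95.
Z = 95 is americium, so the daughter is ²⁴¹Am.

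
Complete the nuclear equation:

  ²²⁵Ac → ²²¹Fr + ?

Conserve mass number: 225 = 221 + A, so A = 4.
Conserve atomic number: 89 = 87 + Z, so Z = 2.
A = 4 and Z = 2 is ⁴He — an alpha particle.

alpha particle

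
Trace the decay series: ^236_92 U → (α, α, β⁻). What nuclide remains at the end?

Start: (A, Z) = (236, 92).
After α: (232, 90).
After α: (228, 88).
After β⁻: (228, 89).
Z = 89 is actinium.

Ac-228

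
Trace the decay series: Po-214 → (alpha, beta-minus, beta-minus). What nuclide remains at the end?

Start: (A, Z) = (214, 84).
After α: (210, 82).
After β⁻: (210, 83).
After β⁻: (210, 84).
Z = 84 is polonium.

Po-210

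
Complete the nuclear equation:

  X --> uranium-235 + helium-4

Conserve mass number: A = 235 + 4, so A = 239.
Conserve atomic number: Z = 92 + 2, so Z = 94.
Z = 94 is plutonium, so the species is plutonium-239.

Pu-239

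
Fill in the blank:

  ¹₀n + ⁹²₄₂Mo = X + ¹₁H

Nb-92

Conserve mass number: 1 + 92 = A + 1, so A = 92.
Conserve atomic number: 0 + 42 = Z + 1, so Z = 41.
Z = 41 is niobium, so the species is ⁹²₄₁Nb.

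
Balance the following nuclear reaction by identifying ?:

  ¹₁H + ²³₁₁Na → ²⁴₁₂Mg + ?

gamma ray

Conserve mass number: 1 + 23 = 24 + A, so A = 0.
Conserve atomic number: 1 + 11 = 12 + Z, so Z = 0.
A = 0 and Z = 0 is ⁰₀γ — a gamma ray.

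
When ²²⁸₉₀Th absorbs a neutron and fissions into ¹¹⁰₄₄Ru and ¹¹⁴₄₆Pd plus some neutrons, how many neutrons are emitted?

5

Conserve mass number: 229 = 110 + 114 + k, so k = 229 − 224 = 5.
Check atomic number: 90 = 44 + 46 + 0 = 90. ✓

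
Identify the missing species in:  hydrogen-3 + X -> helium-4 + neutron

Conserve mass number: 3 + A = 4 + 1, so A = 2.
Conserve atomic number: 1 + Z = 2 + 0, so Z = 1.
A = 2 and Z = 1 is hydrogen-2 — a deuteron.

deuteron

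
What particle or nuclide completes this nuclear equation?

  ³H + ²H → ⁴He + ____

neutron

Conserve mass number: 3 + 2 = 4 + A, so A = 1.
Conserve atomic number: 1 + 1 = 2 + Z, so Z = 0.
A = 1 and Z = 0 is ¹n — a neutron.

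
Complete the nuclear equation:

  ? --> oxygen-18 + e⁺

F-18

Conserve mass number: A = 18 + 0, so A = 18.
Conserve atomic number: Z = 8 + 1, so Z = 9.
Z = 9 is fluorine, so the species is fluorine-18.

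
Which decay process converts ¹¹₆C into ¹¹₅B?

beta-plus decay or electron capture

ΔA = 11 − 11 = 0; ΔZ = 5 − 6 = -1.
A is unchanged and Z drops by 1 — a proton has become a neutron (β⁺ emission or electron capture).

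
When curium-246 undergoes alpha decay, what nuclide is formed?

Alpha decay: mass number changes by -4, atomic number by -2.
A: 246 − 4 = 242; Z: 96 − 2 = 94.
Z = 94 is plutonium, so the daughter is plutonium-242.

Pu-242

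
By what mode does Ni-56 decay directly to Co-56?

ΔA = 56 − 56 = 0; ΔZ = 27 − 28 = -1.
A is unchanged and Z drops by 1 — a proton has become a neutron (β⁺ emission or electron capture).

beta-plus decay or electron capture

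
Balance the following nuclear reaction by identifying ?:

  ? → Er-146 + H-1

Tm-147

Conserve mass number: A = 146 + 1, so A = 147.
Conserve atomic number: Z = 68 + 1, so Z = 69.
Z = 69 is thulium, so the species is Tm-147.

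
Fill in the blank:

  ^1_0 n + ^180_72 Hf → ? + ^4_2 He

Conserve mass number: 1 + 180 = A + 4, so A = 177.
Conserve atomic number: 0 + 72 = Z + 2, so Z = 70.
Z = 70 is ytterbium, so the species is ^177_70 Yb.

Yb-177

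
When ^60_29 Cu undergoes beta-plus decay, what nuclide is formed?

Ni-60

Beta-plus decay: mass number changes by +0, atomic number by -1.
A: 60 = 60; Z: 29 − 1 = 28.
Z = 28 is nickel, so the daughter is ^60_28 Ni.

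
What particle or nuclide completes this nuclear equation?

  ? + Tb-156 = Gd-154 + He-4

Conserve mass number: A + 156 = 154 + 4, so A = 2.
Conserve atomic number: Z + 65 = 64 + 2, so Z = 1.
A = 2 and Z = 1 is H-2 — a deuteron.

deuteron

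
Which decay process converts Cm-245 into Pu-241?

ΔA = 241 − 245 = -4; ΔZ = 94 − 96 = -2.
A drops by 4 and Z drops by 2 — the signature of alpha emission.

alpha decay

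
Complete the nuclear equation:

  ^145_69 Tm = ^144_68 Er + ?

proton

Conserve mass number: 145 = 144 + A, so A = 1.
Conserve atomic number: 69 = 68 + Z, so Z = 1.
A = 1 and Z = 1 is ^1_1 H — a proton.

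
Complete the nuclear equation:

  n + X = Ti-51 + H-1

V-51

Conserve mass number: 1 + A = 51 + 1, so A = 51.
Conserve atomic number: 0 + Z = 22 + 1, so Z = 23.
Z = 23 is vanadium, so the species is V-51.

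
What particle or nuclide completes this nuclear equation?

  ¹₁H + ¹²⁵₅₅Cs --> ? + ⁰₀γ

Ba-126

Conserve mass number: 1 + 125 = A + 0, so A = 126.
Conserve atomic number: 1 + 55 = Z + 0, so Z = 56.
Z = 56 is barium, so the species is ¹²⁶₅₆Ba.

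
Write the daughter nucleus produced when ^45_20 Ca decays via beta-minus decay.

Beta-minus decay: mass number changes by +0, atomic number by +1.
A: 45 = 45; Z: 20 + 1 = 21.
Z = 21 is scandium, so the daughter is ^45_21 Sc.

Sc-45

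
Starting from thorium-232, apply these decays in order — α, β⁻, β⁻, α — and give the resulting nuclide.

Start: (A, Z) = (232, 90).
After α: (228, 88).
After β⁻: (228, 89).
After β⁻: (228, 90).
After α: (224, 88).
Z = 88 is radium.

Ra-224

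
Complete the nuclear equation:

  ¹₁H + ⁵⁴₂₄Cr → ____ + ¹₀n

Conserve mass number: 1 + 54 = A + 1, so A = 54.
Conserve atomic number: 1 + 24 = Z + 0, so Z = 25.
Z = 25 is manganese, so the species is ⁵⁴₂₅Mn.

Mn-54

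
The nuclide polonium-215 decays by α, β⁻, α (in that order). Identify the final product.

Tl-207

Start: (A, Z) = (215, 84).
After α: (211, 82).
After β⁻: (211, 83).
After α: (207, 81).
Z = 81 is thallium.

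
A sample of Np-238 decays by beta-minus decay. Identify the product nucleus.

Pu-238

Beta-minus decay: mass number changes by +0, atomic number by +1.
A: 238 = 238; Z: 93 + 1 = 94.
Z = 94 is plutonium, so the daughter is Pu-238.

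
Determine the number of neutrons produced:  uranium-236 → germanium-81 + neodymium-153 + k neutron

2

Conserve mass number: 236 = 81 + 153 + k, so k = 236 − 234 = 2.
Check atomic number: 92 = 32 + 60 + 0 = 92. ✓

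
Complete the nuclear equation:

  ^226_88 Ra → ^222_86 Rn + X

Conserve mass number: 226 = 222 + A, so A = 4.
Conserve atomic number: 88 = 86 + Z, so Z = 2.
A = 4 and Z = 2 is ^4_2 He — an alpha particle.

alpha particle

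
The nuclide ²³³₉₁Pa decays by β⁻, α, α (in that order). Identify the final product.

Start: (A, Z) = (233, 91).
After β⁻: (233, 92).
After α: (229, 90).
After α: (225, 88).
Z = 88 is radium.

Ra-225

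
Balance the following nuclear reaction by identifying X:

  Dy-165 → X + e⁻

Conserve mass number: 165 = A + 0, so A = 165.
Conserve atomic number: 66 = Z − 1, so Z = 67.
Z = 67 is holmium, so the species is Ho-165.

Ho-165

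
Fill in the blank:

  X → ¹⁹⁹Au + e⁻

Conserve mass number: A = 199 + 0, so A = 199.
Conserve atomic number: Z = 79 − 1, so Z = 78.
Z = 78 is platinum, so the species is ¹⁹⁹Pt.

Pt-199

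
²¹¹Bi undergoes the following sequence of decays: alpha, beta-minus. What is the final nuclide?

Pb-207

Start: (A, Z) = (211, 83).
After α: (207, 81).
After β⁻: (207, 82).
Z = 82 is lead.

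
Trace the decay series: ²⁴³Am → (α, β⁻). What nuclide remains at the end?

Pu-239

Start: (A, Z) = (243, 95).
After α: (239, 93).
After β⁻: (239, 94).
Z = 94 is plutonium.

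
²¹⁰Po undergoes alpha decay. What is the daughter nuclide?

Alpha decay: mass number changes by -4, atomic number by -2.
A: 210 − 4 = 206; Z: 84 − 2 = 82.
Z = 82 is lead, so the daughter is ²⁰⁶Pb.

Pb-206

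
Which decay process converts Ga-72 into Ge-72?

ΔA = 72 − 72 = 0; ΔZ = 32 − 31 = +1.
A is unchanged and Z rises by 1 — a neutron has become a proton (β⁻ decay).

beta-minus decay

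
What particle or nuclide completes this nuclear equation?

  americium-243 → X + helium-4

Np-239

Conserve mass number: 243 = A + 4, so A = 239.
Conserve atomic number: 95 = Z + 2, so Z = 93.
Z = 93 is neptunium, so the species is neptunium-239.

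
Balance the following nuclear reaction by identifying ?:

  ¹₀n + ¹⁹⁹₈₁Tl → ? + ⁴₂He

Conserve mass number: 1 + 199 = A + 4, so A = 196.
Conserve atomic number: 0 + 81 = Z + 2, so Z = 79.
Z = 79 is gold, so the species is ¹⁹⁶₇₉Au.

Au-196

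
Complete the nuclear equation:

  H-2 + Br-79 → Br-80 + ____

Conserve mass number: 2 + 79 = 80 + A, so A = 1.
Conserve atomic number: 1 + 35 = 35 + Z, so Z = 1.
A = 1 and Z = 1 is H-1 — a proton.

proton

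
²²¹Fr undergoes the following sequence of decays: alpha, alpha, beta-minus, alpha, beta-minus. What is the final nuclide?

Start: (A, Z) = (221, 87).
After α: (217, 85).
After α: (213, 83).
After β⁻: (213, 84).
After α: (209, 82).
After β⁻: (209, 83).
Z = 83 is bismuth.

Bi-209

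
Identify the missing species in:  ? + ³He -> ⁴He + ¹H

Conserve mass number: A + 3 = 4 + 1, so A = 2.
Conserve atomic number: Z + 2 = 2 + 1, so Z = 1.
A = 2 and Z = 1 is ²H — a deuteron.

deuteron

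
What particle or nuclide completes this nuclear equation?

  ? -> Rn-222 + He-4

Conserve mass number: A = 222 + 4, so A = 226.
Conserve atomic number: Z = 86 + 2, so Z = 88.
Z = 88 is radium, so the species is Ra-226.

Ra-226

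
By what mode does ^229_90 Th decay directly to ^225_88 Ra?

alpha decay

ΔA = 225 − 229 = -4; ΔZ = 88 − 90 = -2.
A drops by 4 and Z drops by 2 — the signature of alpha emission.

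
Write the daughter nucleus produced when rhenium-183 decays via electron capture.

Electron capture: mass number changes by +0, atomic number by -1.
A: 183 = 183; Z: 75 − 1 = 74.
Z = 74 is tungsten, so the daughter is tungsten-183.

W-183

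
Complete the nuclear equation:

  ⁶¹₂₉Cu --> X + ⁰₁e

Conserve mass number: 61 = A + 0, so A = 61.
Conserve atomic number: 29 = Z + 1, so Z = 28.
Z = 28 is nickel, so the species is ⁶¹₂₈Ni.

Ni-61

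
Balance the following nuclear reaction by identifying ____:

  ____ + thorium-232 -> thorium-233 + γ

Conserve mass number: A + 232 = 233 + 0, so A = 1.
Conserve atomic number: Z + 90 = 90 + 0, so Z = 0.
A = 1 and Z = 0 is neutron — a neutron.

neutron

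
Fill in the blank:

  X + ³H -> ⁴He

Conserve mass number: A + 3 = 4, so A = 1.
Conserve atomic number: Z + 1 = 2, so Z = 1.
A = 1 and Z = 1 is ¹H — a proton.

proton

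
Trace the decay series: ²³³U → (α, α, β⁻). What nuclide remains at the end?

Ac-225

Start: (A, Z) = (233, 92).
After α: (229, 90).
After α: (225, 88).
After β⁻: (225, 89).
Z = 89 is actinium.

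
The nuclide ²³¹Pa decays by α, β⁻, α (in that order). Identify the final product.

Ra-223

Start: (A, Z) = (231, 91).
After α: (227, 89).
After β⁻: (227, 90).
After α: (223, 88).
Z = 88 is radium.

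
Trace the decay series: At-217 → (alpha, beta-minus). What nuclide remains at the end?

Start: (A, Z) = (217, 85).
After α: (213, 83).
After β⁻: (213, 84).
Z = 84 is polonium.

Po-213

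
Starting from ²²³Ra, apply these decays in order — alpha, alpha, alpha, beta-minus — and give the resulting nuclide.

Bi-211

Start: (A, Z) = (223, 88).
After α: (219, 86).
After α: (215, 84).
After α: (211, 82).
After β⁻: (211, 83).
Z = 83 is bismuth.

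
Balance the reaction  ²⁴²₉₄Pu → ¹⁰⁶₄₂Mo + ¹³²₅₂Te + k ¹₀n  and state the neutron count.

4

Conserve mass number: 242 = 106 + 132 + k, so k = 242 − 238 = 4.
Check atomic number: 94 = 42 + 52 + 0 = 94. ✓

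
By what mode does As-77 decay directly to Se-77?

ΔA = 77 − 77 = 0; ΔZ = 34 − 33 = +1.
A is unchanged and Z rises by 1 — a neutron has become a proton (β⁻ decay).

beta-minus decay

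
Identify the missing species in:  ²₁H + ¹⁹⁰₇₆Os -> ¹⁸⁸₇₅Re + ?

Conserve mass number: 2 + 190 = 188 + A, so A = 4.
Conserve atomic number: 1 + 76 = 75 + Z, so Z = 2.
A = 4 and Z = 2 is ⁴₂He — an alpha particle.

alpha particle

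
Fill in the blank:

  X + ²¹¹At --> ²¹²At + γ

Conserve mass number: A + 211 = 212 + 0, so A = 1.
Conserve atomic number: Z + 85 = 85 + 0, so Z = 0.
A = 1 and Z = 0 is ¹n — a neutron.

neutron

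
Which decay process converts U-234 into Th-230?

ΔA = 230 − 234 = -4; ΔZ = 90 − 92 = -2.
A drops by 4 and Z drops by 2 — the signature of alpha emission.

alpha decay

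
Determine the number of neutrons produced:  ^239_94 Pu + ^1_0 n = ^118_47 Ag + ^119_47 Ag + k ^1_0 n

Conserve mass number: 240 = 118 + 119 + k, so k = 240 − 237 = 3.
Check atomic number: 94 = 47 + 47 + 0 = 94. ✓

3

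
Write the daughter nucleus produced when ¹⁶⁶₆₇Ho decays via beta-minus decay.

Beta-minus decay: mass number changes by +0, atomic number by +1.
A: 166 = 166; Z: 67 + 1 = 68.
Z = 68 is erbium, so the daughter is ¹⁶⁶₆₈Er.

Er-166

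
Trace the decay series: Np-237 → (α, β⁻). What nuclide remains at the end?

U-233

Start: (A, Z) = (237, 93).
After α: (233, 91).
After β⁻: (233, 92).
Z = 92 is uranium.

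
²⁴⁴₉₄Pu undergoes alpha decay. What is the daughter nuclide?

Alpha decay: mass number changes by -4, atomic number by -2.
A: 244 − 4 = 240; Z: 94 − 2 = 92.
Z = 92 is uranium, so the daughter is ²⁴⁰₉₂U.

U-240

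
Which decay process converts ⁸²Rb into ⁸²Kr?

beta-plus decay or electron capture

ΔA = 82 − 82 = 0; ΔZ = 36 − 37 = -1.
A is unchanged and Z drops by 1 — a proton has become a neutron (β⁺ emission or electron capture).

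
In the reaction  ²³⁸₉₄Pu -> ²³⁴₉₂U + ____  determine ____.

alpha particle

Conserve mass number: 238 = 234 + A, so A = 4.
Conserve atomic number: 94 = 92 + Z, so Z = 2.
A = 4 and Z = 2 is ⁴₂He — an alpha particle.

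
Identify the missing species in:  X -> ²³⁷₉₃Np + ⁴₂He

Conserve mass number: A = 237 + 4, so A = 241.
Conserve atomic number: Z = 93 + 2, so Z = 95.
Z = 95 is americium, so the species is ²⁴¹₉₅Am.

Am-241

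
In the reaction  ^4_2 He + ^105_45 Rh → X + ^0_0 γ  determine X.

Conserve mass number: 4 + 105 = A + 0, so A = 109.
Conserve atomic number: 2 + 45 = Z + 0, so Z = 47.
Z = 47 is silver, so the species is ^109_47 Ag.

Ag-109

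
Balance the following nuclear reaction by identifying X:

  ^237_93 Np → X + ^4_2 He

Conserve mass number: 237 = A + 4, so A = 233.
Conserve atomic number: 93 = Z + 2, so Z = 91.
Z = 91 is protactinium, so the species is ^233_91 Pa.

Pa-233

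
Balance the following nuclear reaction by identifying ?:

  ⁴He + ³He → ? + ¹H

Conserve mass number: 4 + 3 = A + 1, so A = 6.
Conserve atomic number: 2 + 2 = Z + 1, so Z = 3.
Z = 3 is lithium, so the species is ⁶Li.

Li-6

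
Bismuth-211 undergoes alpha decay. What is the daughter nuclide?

Tl-207

Alpha decay: mass number changes by -4, atomic number by -2.
A: 211 − 4 = 207; Z: 83 − 2 = 81.
Z = 81 is thallium, so the daughter is thallium-207.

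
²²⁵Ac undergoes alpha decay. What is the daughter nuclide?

Fr-221

Alpha decay: mass number changes by -4, atomic number by -2.
A: 225 − 4 = 221; Z: 89 − 2 = 87.
Z = 87 is francium, so the daughter is ²²¹Fr.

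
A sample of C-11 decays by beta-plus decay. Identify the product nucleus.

B-11

Beta-plus decay: mass number changes by +0, atomic number by -1.
A: 11 = 11; Z: 6 − 1 = 5.
Z = 5 is boron, so the daughter is B-11.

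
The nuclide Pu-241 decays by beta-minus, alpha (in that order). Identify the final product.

Start: (A, Z) = (241, 94).
After β⁻: (241, 95).
After α: (237, 93).
Z = 93 is neptunium.

Np-237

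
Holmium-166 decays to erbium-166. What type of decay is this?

ΔA = 166 − 166 = 0; ΔZ = 68 − 67 = +1.
A is unchanged and Z rises by 1 — a neutron has become a proton (β⁻ decay).

beta-minus decay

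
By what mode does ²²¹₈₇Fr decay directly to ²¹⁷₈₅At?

alpha decay

ΔA = 217 − 221 = -4; ΔZ = 85 − 87 = -2.
A drops by 4 and Z drops by 2 — the signature of alpha emission.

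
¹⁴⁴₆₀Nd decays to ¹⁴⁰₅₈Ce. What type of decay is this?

ΔA = 140 − 144 = -4; ΔZ = 58 − 60 = -2.
A drops by 4 and Z drops by 2 — the signature of alpha emission.

alpha decay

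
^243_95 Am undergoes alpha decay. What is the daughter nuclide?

Alpha decay: mass number changes by -4, atomic number by -2.
A: 243 − 4 = 239; Z: 95 − 2 = 93.
Z = 93 is neptunium, so the daughter is ^239_93 Np.

Np-239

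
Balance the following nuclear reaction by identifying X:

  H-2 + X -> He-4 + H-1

Conserve mass number: 2 + A = 4 + 1, so A = 3.
Conserve atomic number: 1 + Z = 2 + 1, so Z = 2.
Z = 2 is helium, so the species is He-3.

He-3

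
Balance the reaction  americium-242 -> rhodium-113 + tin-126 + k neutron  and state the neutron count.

3

Conserve mass number: 242 = 113 + 126 + k, so k = 242 − 239 = 3.
Check atomic number: 95 = 45 + 50 + 0 = 95. ✓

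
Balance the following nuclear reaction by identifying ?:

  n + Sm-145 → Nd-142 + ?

alpha particle

Conserve mass number: 1 + 145 = 142 + A, so A = 4.
Conserve atomic number: 0 + 62 = 60 + Z, so Z = 2.
A = 4 and Z = 2 is He-4 — an alpha particle.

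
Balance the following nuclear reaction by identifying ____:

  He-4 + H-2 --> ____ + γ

Conserve mass number: 4 + 2 = A + 0, so A = 6.
Conserve atomic number: 2 + 1 = Z + 0, so Z = 3.
Z = 3 is lithium, so the species is Li-6.

Li-6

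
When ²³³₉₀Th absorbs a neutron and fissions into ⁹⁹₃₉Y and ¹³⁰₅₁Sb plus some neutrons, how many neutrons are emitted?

Conserve mass number: 234 = 99 + 130 + k, so k = 234 − 229 = 5.
Check atomic number: 90 = 39 + 51 + 0 = 90. ✓

5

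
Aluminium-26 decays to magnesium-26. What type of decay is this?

beta-plus decay or electron capture

ΔA = 26 − 26 = 0; ΔZ = 12 − 13 = -1.
A is unchanged and Z drops by 1 — a proton has become a neutron (β⁺ emission or electron capture).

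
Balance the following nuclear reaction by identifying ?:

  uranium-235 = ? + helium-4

Conserve mass number: 235 = A + 4, so A = 231.
Conserve atomic number: 92 = Z + 2, so Z = 90.
Z = 90 is thorium, so the species is thorium-231.

Th-231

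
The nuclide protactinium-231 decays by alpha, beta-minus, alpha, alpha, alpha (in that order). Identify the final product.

Start: (A, Z) = (231, 91).
After α: (227, 89).
After β⁻: (227, 90).
After α: (223, 88).
After α: (219, 86).
After α: (215, 84).
Z = 84 is polonium.

Po-215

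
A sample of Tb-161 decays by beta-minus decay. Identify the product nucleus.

Dy-161

Beta-minus decay: mass number changes by +0, atomic number by +1.
A: 161 = 161; Z: 65 + 1 = 66.
Z = 66 is dysprosium, so the daughter is Dy-161.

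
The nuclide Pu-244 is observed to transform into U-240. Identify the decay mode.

ΔA = 240 − 244 = -4; ΔZ = 92 − 94 = -2.
A drops by 4 and Z drops by 2 — the signature of alpha emission.

alpha decay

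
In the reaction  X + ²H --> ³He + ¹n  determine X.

deuteron

Conserve mass number: A + 2 = 3 + 1, so A = 2.
Conserve atomic number: Z + 1 = 2 + 0, so Z = 1.
A = 2 and Z = 1 is ²H — a deuteron.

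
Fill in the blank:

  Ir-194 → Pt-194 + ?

Conserve mass number: 194 = 194 + A, so A = 0.
Conserve atomic number: 77 = 78 + Z, so Z = -1.
A = 0 and Z = -1 is e⁻ — a beta-minus particle.

beta-minus particle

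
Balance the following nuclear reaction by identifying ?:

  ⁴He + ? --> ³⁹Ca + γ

Ar-35

Conserve mass number: 4 + A = 39 + 0, so A = 35.
Conserve atomic number: 2 + Z = 20 + 0, so Z = 18.
Z = 18 is argon, so the species is ³⁵Ar.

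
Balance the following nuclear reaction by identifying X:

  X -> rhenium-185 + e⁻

W-185

Conserve mass number: A = 185 + 0, so A = 185.
Conserve atomic number: Z = 75 − 1, so Z = 74.
Z = 74 is tungsten, so the species is tungsten-185.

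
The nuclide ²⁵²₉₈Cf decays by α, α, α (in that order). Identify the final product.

Start: (A, Z) = (252, 98).
After α: (248, 96).
After α: (244, 94).
After α: (240, 92).
Z = 92 is uranium.

U-240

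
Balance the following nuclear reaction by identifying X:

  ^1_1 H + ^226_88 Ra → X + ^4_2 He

Conserve mass number: 1 + 226 = A + 4, so A = 223.
Conserve atomic number: 1 + 88 = Z + 2, so Z = 87.
Z = 87 is francium, so the species is ^223_87 Fr.

Fr-223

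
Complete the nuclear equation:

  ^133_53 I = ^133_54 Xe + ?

Conserve mass number: 133 = 133 + A, so A = 0.
Conserve atomic number: 53 = 54 + Z, so Z = -1.
A = 0 and Z = -1 is ^0_-1 e — a beta-minus particle.

beta-minus particle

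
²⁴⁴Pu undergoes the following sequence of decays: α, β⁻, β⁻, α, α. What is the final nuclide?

Start: (A, Z) = (244, 94).
After α: (240, 92).
After β⁻: (240, 93).
After β⁻: (240, 94).
After α: (236, 92).
After α: (232, 90).
Z = 90 is thorium.

Th-232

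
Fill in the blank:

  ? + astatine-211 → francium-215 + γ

Conserve mass number: A + 211 = 215 + 0, so A = 4.
Conserve atomic number: Z + 85 = 87 + 0, so Z = 2.
A = 4 and Z = 2 is helium-4 — an alpha particle.

alpha particle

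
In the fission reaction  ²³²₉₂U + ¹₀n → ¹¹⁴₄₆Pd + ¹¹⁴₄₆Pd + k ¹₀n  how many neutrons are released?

5

Conserve mass number: 233 = 114 + 114 + k, so k = 233 − 228 = 5.
Check atomic number: 92 = 46 + 46 + 0 = 92. ✓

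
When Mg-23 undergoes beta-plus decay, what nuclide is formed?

Na-23

Beta-plus decay: mass number changes by +0, atomic number by -1.
A: 23 = 23; Z: 12 − 1 = 11.
Z = 11 is sodium, so the daughter is Na-23.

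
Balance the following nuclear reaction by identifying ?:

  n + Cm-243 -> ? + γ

Conserve mass number: 1 + 243 = A + 0, so A = 244.
Conserve atomic number: 0 + 96 = Z + 0, so Z = 96.
Z = 96 is curium, so the species is Cm-244.

Cm-244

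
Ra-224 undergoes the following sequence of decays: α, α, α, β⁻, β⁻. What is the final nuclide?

Start: (A, Z) = (224, 88).
After α: (220, 86).
After α: (216, 84).
After α: (212, 82).
After β⁻: (212, 83).
After β⁻: (212, 84).
Z = 84 is polonium.

Po-212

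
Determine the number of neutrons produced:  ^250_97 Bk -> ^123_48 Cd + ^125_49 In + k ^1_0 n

Conserve mass number: 250 = 123 + 125 + k, so k = 250 − 248 = 2.
Check atomic number: 97 = 48 + 49 + 0 = 97. ✓

2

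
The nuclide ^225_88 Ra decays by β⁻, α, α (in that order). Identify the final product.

Start: (A, Z) = (225, 88).
After β⁻: (225, 89).
After α: (221, 87).
After α: (217, 85).
Z = 85 is astatine.

At-217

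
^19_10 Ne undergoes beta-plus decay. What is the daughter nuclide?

Beta-plus decay: mass number changes by +0, atomic number by -1.
A: 19 = 19; Z: 10 − 1 = 9.
Z = 9 is fluorine, so the daughter is ^19_9 F.

F-19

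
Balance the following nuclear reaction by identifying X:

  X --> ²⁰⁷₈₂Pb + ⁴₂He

Conserve mass number: A = 207 + 4, so A = 211.
Conserve atomic number: Z = 82 + 2, so Z = 84.
Z = 84 is polonium, so the species is ²¹¹₈₄Po.

Po-211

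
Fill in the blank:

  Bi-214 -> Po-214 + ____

beta-minus particle

Conserve mass number: 214 = 214 + A, so A = 0.
Conserve atomic number: 83 = 84 + Z, so Z = -1.
A = 0 and Z = -1 is e⁻ — a beta-minus particle.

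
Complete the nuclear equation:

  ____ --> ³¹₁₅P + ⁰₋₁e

Conserve mass number: A = 31 + 0, so A = 31.
Conserve atomic number: Z = 15 − 1, so Z = 14.
Z = 14 is silicon, so the species is ³¹₁₄Si.

Si-31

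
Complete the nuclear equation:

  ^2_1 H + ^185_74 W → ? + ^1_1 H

W-186

Conserve mass number: 2 + 185 = A + 1, so A = 186.
Conserve atomic number: 1 + 74 = Z + 1, so Z = 74.
Z = 74 is tungsten, so the species is ^186_74 W.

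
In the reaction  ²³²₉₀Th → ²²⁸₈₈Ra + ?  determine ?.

Conserve mass number: 232 = 228 + A, so A = 4.
Conserve atomic number: 90 = 88 + Z, so Z = 2.
A = 4 and Z = 2 is ⁴₂He — an alpha particle.

alpha particle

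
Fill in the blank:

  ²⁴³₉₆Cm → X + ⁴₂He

Pu-239

Conserve mass number: 243 = A + 4, so A = 239.
Conserve atomic number: 96 = Z + 2, so Z = 94.
Z = 94 is plutonium, so the species is ²³⁹₉₄Pu.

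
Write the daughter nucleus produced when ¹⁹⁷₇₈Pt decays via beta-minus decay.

Au-197

Beta-minus decay: mass number changes by +0, atomic number by +1.
A: 197 = 197; Z: 78 + 1 = 79.
Z = 79 is gold, so the daughter is ¹⁹⁷₇₉Au.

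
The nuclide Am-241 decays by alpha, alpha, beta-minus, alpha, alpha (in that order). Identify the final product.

Ra-225

Start: (A, Z) = (241, 95).
After α: (237, 93).
After α: (233, 91).
After β⁻: (233, 92).
After α: (229, 90).
After α: (225, 88).
Z = 88 is radium.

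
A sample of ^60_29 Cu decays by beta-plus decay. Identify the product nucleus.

Ni-60

Beta-plus decay: mass number changes by +0, atomic number by -1.
A: 60 = 60; Z: 29 − 1 = 28.
Z = 28 is nickel, so the daughter is ^60_28 Ni.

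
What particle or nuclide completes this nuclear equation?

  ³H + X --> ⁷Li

Conserve mass number: 3 + A = 7, so A = 4.
Conserve atomic number: 1 + Z = 3, so Z = 2.
A = 4 and Z = 2 is ⁴He — an alpha particle.

alpha particle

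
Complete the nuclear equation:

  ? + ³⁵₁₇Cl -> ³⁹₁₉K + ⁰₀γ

Conserve mass number: A + 35 = 39 + 0, so A = 4.
Conserve atomic number: Z + 17 = 19 + 0, so Z = 2.
A = 4 and Z = 2 is ⁴₂He — an alpha particle.

alpha particle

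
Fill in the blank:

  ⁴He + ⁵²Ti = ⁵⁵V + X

proton

Conserve mass number: 4 + 52 = 55 + A, so A = 1.
Conserve atomic number: 2 + 22 = 23 + Z, so Z = 1.
A = 1 and Z = 1 is ¹H — a proton.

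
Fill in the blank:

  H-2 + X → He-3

Conserve mass number: 2 + A = 3, so A = 1.
Conserve atomic number: 1 + Z = 2, so Z = 1.
A = 1 and Z = 1 is H-1 — a proton.

proton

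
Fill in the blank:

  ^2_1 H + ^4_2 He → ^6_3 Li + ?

gamma ray

Conserve mass number: 2 + 4 = 6 + A, so A = 0.
Conserve atomic number: 1 + 2 = 3 + Z, so Z = 0.
A = 0 and Z = 0 is ^0_0 γ — a gamma ray.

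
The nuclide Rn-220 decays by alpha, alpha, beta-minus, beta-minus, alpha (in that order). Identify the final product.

Pb-208

Start: (A, Z) = (220, 86).
After α: (216, 84).
After α: (212, 82).
After β⁻: (212, 83).
After β⁻: (212, 84).
After α: (208, 82).
Z = 82 is lead.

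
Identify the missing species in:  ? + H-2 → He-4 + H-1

Conserve mass number: A + 2 = 4 + 1, so A = 3.
Conserve atomic number: Z + 1 = 2 + 1, so Z = 2.
Z = 2 is helium, so the species is He-3.

He-3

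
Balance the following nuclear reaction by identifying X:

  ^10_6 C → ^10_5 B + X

positron

Conserve mass number: 10 = 10 + A, so A = 0.
Conserve atomic number: 6 = 5 + Z, so Z = 1.
A = 0 and Z = 1 is ^0_1 e — a positron.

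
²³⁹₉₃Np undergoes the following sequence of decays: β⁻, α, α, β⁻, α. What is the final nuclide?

Ac-227

Start: (A, Z) = (239, 93).
After β⁻: (239, 94).
After α: (235, 92).
After α: (231, 90).
After β⁻: (231, 91).
After α: (227, 89).
Z = 89 is actinium.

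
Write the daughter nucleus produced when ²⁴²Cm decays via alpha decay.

Pu-238

Alpha decay: mass number changes by -4, atomic number by -2.
A: 242 − 4 = 238; Z: 96 − 2 = 94.
Z = 94 is plutonium, so the daughter is ²³⁸Pu.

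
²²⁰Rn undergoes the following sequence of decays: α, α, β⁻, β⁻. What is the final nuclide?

Po-212

Start: (A, Z) = (220, 86).
After α: (216, 84).
After α: (212, 82).
After β⁻: (212, 83).
After β⁻: (212, 84).
Z = 84 is polonium.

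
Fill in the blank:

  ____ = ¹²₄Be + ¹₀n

Conserve mass number: A = 12 + 1, so A = 13.
Conserve atomic number: Z = 4 + 0, so Z = 4.
Z = 4 is beryllium, so the species is ¹³₄Be.

Be-13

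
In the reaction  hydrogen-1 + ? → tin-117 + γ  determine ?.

In-116

Conserve mass number: 1 + A = 117 + 0, so A = 116.
Conserve atomic number: 1 + Z = 50 + 0, so Z = 49.
Z = 49 is indium, so the species is indium-116.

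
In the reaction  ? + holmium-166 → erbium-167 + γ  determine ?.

Conserve mass number: A + 166 = 167 + 0, so A = 1.
Conserve atomic number: Z + 67 = 68 + 0, so Z = 1.
A = 1 and Z = 1 is hydrogen-1 — a proton.

proton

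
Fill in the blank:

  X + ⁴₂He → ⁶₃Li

deuteron

Conserve mass number: A + 4 = 6, so A = 2.
Conserve atomic number: Z + 2 = 3, so Z = 1.
A = 2 and Z = 1 is ²₁H — a deuteron.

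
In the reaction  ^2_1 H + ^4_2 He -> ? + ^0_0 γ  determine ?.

Conserve mass number: 2 + 4 = A + 0, so A = 6.
Conserve atomic number: 1 + 2 = Z + 0, so Z = 3.
Z = 3 is lithium, so the species is ^6_3 Li.

Li-6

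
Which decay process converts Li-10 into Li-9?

neutron emission

ΔA = 9 − 10 = -1; ΔZ = 3 − 3 = +0.
A drops by 1 with Z unchanged — a neutron was emitted.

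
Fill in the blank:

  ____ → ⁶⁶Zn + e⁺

Conserve mass number: A = 66 + 0, so A = 66.
Conserve atomic number: Z = 30 + 1, so Z = 31.
Z = 31 is gallium, so the species is ⁶⁶Ga.

Ga-66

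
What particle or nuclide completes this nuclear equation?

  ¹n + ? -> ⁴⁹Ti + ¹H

Conserve mass number: 1 + A = 49 + 1, so A = 49.
Conserve atomic number: 0 + Z = 22 + 1, so Z = 23.
Z = 23 is vanadium, so the species is ⁴⁹V.

V-49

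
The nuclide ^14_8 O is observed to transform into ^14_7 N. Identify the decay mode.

beta-plus decay or electron capture

ΔA = 14 − 14 = 0; ΔZ = 7 − 8 = -1.
A is unchanged and Z drops by 1 — a proton has become a neutron (β⁺ emission or electron capture).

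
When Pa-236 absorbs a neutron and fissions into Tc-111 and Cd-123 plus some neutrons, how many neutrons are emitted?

Conserve mass number: 237 = 111 + 123 + k, so k = 237 − 234 = 3.
Check atomic number: 91 = 43 + 48 + 0 = 91. ✓

3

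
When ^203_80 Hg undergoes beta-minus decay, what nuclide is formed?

Tl-203

Beta-minus decay: mass number changes by +0, atomic number by +1.
A: 203 = 203; Z: 80 + 1 = 81.
Z = 81 is thallium, so the daughter is ^203_81 Tl.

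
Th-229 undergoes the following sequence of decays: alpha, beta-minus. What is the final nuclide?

Ac-225

Start: (A, Z) = (229, 90).
After α: (225, 88).
After β⁻: (225, 89).
Z = 89 is actinium.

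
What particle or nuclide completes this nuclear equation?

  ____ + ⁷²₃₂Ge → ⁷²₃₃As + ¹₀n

proton

Conserve mass number: A + 72 = 72 + 1, so A = 1.
Conserve atomic number: Z + 32 = 33 + 0, so Z = 1.
A = 1 and Z = 1 is ¹₁H — a proton.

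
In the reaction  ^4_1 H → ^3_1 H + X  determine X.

neutron

Conserve mass number: 4 = 3 + A, so A = 1.
Conserve atomic number: 1 = 1 + Z, so Z = 0.
A = 1 and Z = 0 is ^1_0 n — a neutron.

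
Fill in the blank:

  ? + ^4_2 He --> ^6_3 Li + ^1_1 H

Conserve mass number: A + 4 = 6 + 1, so A = 3.
Conserve atomic number: Z + 2 = 3 + 1, so Z = 2.
Z = 2 is helium, so the species is ^3_2 He.

He-3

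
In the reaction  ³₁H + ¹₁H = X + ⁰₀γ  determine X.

Conserve mass number: 3 + 1 = A + 0, so A = 4.
Conserve atomic number: 1 + 1 = Z + 0, so Z = 2.
A = 4 and Z = 2 is ⁴₂He — an alpha particle.

He-4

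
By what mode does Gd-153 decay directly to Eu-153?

ΔA = 153 − 153 = 0; ΔZ = 63 − 64 = -1.
A is unchanged and Z drops by 1 — a proton has become a neutron (β⁺ emission or electron capture).

beta-plus decay or electron capture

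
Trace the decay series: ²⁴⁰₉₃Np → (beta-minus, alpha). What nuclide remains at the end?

U-236

Start: (A, Z) = (240, 93).
After β⁻: (240, 94).
After α: (236, 92).
Z = 92 is uranium.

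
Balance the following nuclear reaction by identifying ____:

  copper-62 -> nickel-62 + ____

Conserve mass number: 62 = 62 + A, so A = 0.
Conserve atomic number: 29 = 28 + Z, so Z = 1.
A = 0 and Z = 1 is e⁺ — a positron.

positron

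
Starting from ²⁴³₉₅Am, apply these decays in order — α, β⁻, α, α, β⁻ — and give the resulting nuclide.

Pa-231

Start: (A, Z) = (243, 95).
After α: (239, 93).
After β⁻: (239, 94).
After α: (235, 92).
After α: (231, 90).
After β⁻: (231, 91).
Z = 91 is protactinium.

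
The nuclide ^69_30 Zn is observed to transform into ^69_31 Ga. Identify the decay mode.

ΔA = 69 − 69 = 0; ΔZ = 31 − 30 = +1.
A is unchanged and Z rises by 1 — a neutron has become a proton (β⁻ decay).

beta-minus decay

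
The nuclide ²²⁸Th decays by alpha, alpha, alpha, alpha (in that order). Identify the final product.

Start: (A, Z) = (228, 90).
After α: (224, 88).
After α: (220, 86).
After α: (216, 84).
After α: (212, 82).
Z = 82 is lead.

Pb-212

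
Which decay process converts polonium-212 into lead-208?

ΔA = 208 − 212 = -4; ΔZ = 82 − 84 = -2.
A drops by 4 and Z drops by 2 — the signature of alpha emission.

alpha decay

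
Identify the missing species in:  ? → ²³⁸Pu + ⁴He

Conserve mass number: A = 238 + 4, so A = 242.
Conserve atomic number: Z = 94 + 2, so Z = 96.
Z = 96 is curium, so the species is ²⁴²Cm.

Cm-242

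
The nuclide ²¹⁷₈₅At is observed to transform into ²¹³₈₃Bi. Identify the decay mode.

alpha decay

ΔA = 213 − 217 = -4; ΔZ = 83 − 85 = -2.
A drops by 4 and Z drops by 2 — the signature of alpha emission.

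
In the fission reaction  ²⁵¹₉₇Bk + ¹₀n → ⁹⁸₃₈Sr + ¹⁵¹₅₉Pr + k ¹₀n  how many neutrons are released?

3

Conserve mass number: 252 = 98 + 151 + k, so k = 252 − 249 = 3.
Check atomic number: 97 = 38 + 59 + 0 = 97. ✓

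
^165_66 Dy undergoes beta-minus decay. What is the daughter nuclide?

Ho-165

Beta-minus decay: mass number changes by +0, atomic number by +1.
A: 165 = 165; Z: 66 + 1 = 67.
Z = 67 is holmium, so the daughter is ^165_67 Ho.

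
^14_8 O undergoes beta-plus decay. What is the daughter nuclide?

Beta-plus decay: mass number changes by +0, atomic number by -1.
A: 14 = 14; Z: 8 − 1 = 7.
Z = 7 is nitrogen, so the daughter is ^14_7 N.

N-14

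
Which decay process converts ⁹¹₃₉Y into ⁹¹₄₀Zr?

beta-minus decay

ΔA = 91 − 91 = 0; ΔZ = 40 − 39 = +1.
A is unchanged and Z rises by 1 — a neutron has become a proton (β⁻ decay).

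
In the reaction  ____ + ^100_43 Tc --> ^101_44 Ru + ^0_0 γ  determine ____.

Conserve mass number: A + 100 = 101 + 0, so A = 1.
Conserve atomic number: Z + 43 = 44 + 0, so Z = 1.
A = 1 and Z = 1 is ^1_1 H — a proton.

proton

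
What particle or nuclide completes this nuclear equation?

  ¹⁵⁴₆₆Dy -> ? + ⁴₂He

Conserve mass number: 154 = A + 4, so A = 150.
Conserve atomic number: 66 = Z + 2, so Z = 64.
Z = 64 is gadolinium, so the species is ¹⁵⁰₆₄Gd.

Gd-150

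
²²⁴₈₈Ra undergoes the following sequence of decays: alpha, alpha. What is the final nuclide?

Po-216

Start: (A, Z) = (224, 88).
After α: (220, 86).
After α: (216, 84).
Z = 84 is polonium.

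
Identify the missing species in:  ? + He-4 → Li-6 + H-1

Conserve mass number: A + 4 = 6 + 1, so A = 3.
Conserve atomic number: Z + 2 = 3 + 1, so Z = 2.
Z = 2 is helium, so the species is He-3.

He-3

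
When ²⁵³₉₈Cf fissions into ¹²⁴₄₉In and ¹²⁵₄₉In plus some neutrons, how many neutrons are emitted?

Conserve mass number: 253 = 124 + 125 + k, so k = 253 − 249 = 4.
Check atomic number: 98 = 49 + 49 + 0 = 98. ✓

4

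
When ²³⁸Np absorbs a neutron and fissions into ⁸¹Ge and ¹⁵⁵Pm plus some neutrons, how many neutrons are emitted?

Conserve mass number: 239 = 81 + 155 + k, so k = 239 − 236 = 3.
Check atomic number: 93 = 32 + 61 + 0 = 93. ✓

3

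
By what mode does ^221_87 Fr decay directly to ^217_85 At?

alpha decay

ΔA = 217 − 221 = -4; ΔZ = 85 − 87 = -2.
A drops by 4 and Z drops by 2 — the signature of alpha emission.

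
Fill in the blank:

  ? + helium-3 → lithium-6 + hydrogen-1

alpha particle

Conserve mass number: A + 3 = 6 + 1, so A = 4.
Conserve atomic number: Z + 2 = 3 + 1, so Z = 2.
A = 4 and Z = 2 is helium-4 — an alpha particle.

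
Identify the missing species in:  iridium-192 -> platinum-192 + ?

beta-minus particle

Conserve mass number: 192 = 192 + A, so A = 0.
Conserve atomic number: 77 = 78 + Z, so Z = -1.
A = 0 and Z = -1 is e⁻ — a beta-minus particle.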